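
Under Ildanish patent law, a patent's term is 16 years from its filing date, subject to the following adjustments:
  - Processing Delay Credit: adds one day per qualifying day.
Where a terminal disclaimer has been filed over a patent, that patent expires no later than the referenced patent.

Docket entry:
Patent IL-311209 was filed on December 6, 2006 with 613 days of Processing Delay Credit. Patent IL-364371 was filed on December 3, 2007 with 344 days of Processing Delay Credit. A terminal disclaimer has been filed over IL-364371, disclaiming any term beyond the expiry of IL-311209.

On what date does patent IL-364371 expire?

2024-08-10

Natural term of IL-364371:
  Base: filing + 16 years → 3 December 2023.
  Processing Delay Credit: +344 days → 11 November 2024.
Expiry of referenced patent IL-311209:
  Base: filing + 16 years → 6 December 2022.
  Processing Delay Credit: +613 days → 10 August 2024.
Terminal disclaimer: IL-364371 expires on the earlier of 11 November 2024 and 10 August 2024.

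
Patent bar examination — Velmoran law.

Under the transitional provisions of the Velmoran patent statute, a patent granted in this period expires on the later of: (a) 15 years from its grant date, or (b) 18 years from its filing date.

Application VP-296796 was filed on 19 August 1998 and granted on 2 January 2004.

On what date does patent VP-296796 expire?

(a) grant + 15 years → 2 January 2019.
(b) filing + 18 years → 19 August 2016.
Later of the two: 2 January 2019.

2019-01-02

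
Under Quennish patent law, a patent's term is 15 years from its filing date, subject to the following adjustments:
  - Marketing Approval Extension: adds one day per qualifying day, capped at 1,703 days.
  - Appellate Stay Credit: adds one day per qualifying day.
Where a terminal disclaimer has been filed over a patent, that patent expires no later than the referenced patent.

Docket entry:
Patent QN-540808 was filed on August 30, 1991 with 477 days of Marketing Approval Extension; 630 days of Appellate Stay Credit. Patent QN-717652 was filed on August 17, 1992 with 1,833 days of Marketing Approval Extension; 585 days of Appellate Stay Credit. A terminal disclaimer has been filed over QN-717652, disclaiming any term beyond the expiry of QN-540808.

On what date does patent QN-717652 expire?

Natural term of QN-717652:
  Base: filing + 15 years → 17 August 2007.
  Marketing Approval Extension: 1833 days claimed exceeds the 1703-day cap, so +1703 days → 15 April 2012.
  Appellate Stay Credit: +585 days → 21 November 2013.
Expiry of referenced patent QN-540808:
  Base: filing + 15 years → 30 August 2006.
  Marketing Approval Extension: 477 days (within the 1703-day cap) → +477 days → 20 December 2007.
  Appellate Stay Credit: +630 days → 10 September 2009.
Terminal disclaimer: QN-717652 expires on the earlier of 21 November 2013 and 10 September 2009.

September 10, 2009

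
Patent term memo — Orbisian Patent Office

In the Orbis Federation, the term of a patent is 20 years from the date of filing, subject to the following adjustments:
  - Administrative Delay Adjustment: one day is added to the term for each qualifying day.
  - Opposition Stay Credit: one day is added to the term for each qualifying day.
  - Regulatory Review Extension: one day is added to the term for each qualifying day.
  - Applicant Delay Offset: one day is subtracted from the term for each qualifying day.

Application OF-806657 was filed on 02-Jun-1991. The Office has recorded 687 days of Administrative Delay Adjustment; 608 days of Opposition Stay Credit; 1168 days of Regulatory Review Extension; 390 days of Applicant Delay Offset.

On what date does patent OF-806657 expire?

2017-02-03

Base term: filing date + 20 years → 2 June 2011.
Administrative Delay Adjustment: +687 days → 19 April 2013.
Opposition Stay Credit: +608 days → 18 December 2014.
Regulatory Review Extension: +1168 days → 28 February 2018.
Applicant Delay Offset: −390 days → 3 February 2017.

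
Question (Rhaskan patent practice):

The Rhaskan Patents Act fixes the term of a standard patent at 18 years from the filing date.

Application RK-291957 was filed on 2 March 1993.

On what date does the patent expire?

Filing date + 18 years → 2 March 2011.

2011-03-02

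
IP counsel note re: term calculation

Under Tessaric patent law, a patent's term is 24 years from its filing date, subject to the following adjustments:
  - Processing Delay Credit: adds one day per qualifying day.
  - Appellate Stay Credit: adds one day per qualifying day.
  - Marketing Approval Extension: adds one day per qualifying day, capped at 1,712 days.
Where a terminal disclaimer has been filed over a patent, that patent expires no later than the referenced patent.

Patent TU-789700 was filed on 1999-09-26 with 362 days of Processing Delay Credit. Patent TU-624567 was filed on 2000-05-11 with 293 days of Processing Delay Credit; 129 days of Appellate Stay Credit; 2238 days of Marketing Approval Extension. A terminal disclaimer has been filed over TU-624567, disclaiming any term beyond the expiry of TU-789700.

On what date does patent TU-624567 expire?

2024-09-22

Natural term of TU-624567:
  Base: filing + 24 years → 11 May 2024.
  Processing Delay Credit: +293 days → 28 February 2025.
  Appellate Stay Credit: +129 days → 7 July 2025.
  Marketing Approval Extension: 2238 days claimed exceeds the 1712-day cap, so +1712 days → 15 March 2030.
Expiry of referenced patent TU-789700:
  Base: filing + 24 years → 26 September 2023.
  Processing Delay Credit: +362 days → 22 September 2024.
Terminal disclaimer: TU-624567 expires on the earlier of 15 March 2030 and 22 September 2024.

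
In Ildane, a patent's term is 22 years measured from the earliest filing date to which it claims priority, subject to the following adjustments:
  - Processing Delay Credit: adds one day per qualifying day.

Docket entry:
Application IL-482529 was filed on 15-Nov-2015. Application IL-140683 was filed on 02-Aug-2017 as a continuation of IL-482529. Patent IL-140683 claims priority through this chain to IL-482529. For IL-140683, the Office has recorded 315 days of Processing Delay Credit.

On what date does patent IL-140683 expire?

September 26, 2038

Earliest priority filing: 15 November 2015.
Base term: 15 November 2015 + 22 years → 15 November 2037.
Processing Delay Credit: +315 days → 26 September 2038.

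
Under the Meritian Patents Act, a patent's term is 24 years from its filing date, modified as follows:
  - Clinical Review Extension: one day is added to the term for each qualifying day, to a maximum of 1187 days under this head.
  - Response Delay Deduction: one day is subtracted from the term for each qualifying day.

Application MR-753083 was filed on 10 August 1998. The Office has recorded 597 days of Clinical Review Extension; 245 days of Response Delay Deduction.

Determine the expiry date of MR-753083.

Base term: filing date + 24 years → 10 August 2022.
Clinical Review Extension: 597 days (within the 1187-day cap) → +597 days → 29 March 2024.
Response Delay Deduction: −245 days → 28 July 2023.

2023-07-28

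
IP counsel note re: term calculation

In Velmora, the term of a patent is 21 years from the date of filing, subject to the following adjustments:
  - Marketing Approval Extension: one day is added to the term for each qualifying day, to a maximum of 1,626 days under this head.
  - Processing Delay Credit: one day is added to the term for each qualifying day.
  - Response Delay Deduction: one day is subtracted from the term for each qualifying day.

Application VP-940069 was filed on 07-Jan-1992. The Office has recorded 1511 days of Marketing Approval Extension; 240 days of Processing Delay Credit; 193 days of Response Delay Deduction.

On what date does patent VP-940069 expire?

Base term: filing date + 21 years → 7 January 2013.
Marketing Approval Extension: 1511 days (within the 1626-day cap) → +1511 days → 26 February 2017.
Processing Delay Credit: +240 days → 24 October 2017.
Response Delay Deduction: −193 days → 14 April 2017.

2017-04-14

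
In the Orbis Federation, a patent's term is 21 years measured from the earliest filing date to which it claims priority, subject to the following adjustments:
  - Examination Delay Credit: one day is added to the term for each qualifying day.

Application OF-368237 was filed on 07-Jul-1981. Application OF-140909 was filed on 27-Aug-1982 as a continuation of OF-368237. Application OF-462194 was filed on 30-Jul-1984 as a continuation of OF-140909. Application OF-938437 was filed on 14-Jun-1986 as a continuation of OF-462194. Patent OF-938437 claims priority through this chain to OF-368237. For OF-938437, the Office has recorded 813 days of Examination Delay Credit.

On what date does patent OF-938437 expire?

2004-09-27

Earliest priority filing: 7 July 1981.
Base term: 7 July 1981 + 21 years → 7 July 2002.
Examination Delay Credit: +813 days → 27 September 2004.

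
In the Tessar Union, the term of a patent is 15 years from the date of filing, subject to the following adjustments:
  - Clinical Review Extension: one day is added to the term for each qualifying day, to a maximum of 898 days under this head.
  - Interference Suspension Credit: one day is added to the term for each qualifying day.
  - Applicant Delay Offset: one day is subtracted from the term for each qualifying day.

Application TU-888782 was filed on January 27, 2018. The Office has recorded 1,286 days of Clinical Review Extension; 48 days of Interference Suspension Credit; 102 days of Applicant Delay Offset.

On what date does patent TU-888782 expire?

2035-05-21

Base term: filing date + 15 years → 27 January 2033.
Clinical Review Extension: 1286 days claimed exceeds the 898-day cap, so +898 days → 14 July 2035.
Interference Suspension Credit: +48 days → 31 August 2035.
Applicant Delay Offset: −102 days → 21 May 2035.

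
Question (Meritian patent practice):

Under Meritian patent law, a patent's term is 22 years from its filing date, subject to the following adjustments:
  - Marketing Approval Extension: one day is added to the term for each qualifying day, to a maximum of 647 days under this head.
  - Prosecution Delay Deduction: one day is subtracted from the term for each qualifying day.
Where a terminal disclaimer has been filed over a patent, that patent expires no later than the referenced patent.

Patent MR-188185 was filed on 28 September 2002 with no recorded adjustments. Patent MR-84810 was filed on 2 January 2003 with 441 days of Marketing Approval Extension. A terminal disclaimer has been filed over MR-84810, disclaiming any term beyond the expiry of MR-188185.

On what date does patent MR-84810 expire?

September 28, 2024

Natural term of MR-84810:
  Base: filing + 22 years → 2 January 2025.
  Marketing Approval Extension: 441 days (within the 647-day cap) → +441 days → 19 March 2026.
Expiry of referenced patent MR-188185:
  Base: filing + 22 years → 28 September 2024.
Terminal disclaimer: MR-84810 expires on the earlier of 19 March 2026 and 28 September 2024.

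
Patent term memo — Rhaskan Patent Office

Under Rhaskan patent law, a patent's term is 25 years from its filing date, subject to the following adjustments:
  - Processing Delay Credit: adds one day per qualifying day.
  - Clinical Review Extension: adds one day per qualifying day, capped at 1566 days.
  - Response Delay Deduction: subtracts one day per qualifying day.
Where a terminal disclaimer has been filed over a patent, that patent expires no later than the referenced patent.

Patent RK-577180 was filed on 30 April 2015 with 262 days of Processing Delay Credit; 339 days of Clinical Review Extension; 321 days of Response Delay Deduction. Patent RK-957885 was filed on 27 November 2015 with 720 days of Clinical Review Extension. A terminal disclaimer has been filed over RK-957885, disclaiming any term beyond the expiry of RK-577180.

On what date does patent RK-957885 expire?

Natural term of RK-957885:
  Base: filing + 25 years → 27 November 2040.
  Clinical Review Extension: 720 days (within the 1566-day cap) → +720 days → 17 November 2042.
Expiry of referenced patent RK-577180:
  Base: filing + 25 years → 30 April 2040.
  Processing Delay Credit: +262 days → 17 January 2041.
  Clinical Review Extension: 339 days (within the 1566-day cap) → +339 days → 22 December 2041.
  Response Delay Deduction: −321 days → 4 February 2041.
Terminal disclaimer: RK-957885 expires on the earlier of 17 November 2042 and 4 February 2041.

2041-02-04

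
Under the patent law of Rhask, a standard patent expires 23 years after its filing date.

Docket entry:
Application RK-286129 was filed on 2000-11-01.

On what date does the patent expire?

Filing date + 23 years → 1 November 2023.

November 1, 2023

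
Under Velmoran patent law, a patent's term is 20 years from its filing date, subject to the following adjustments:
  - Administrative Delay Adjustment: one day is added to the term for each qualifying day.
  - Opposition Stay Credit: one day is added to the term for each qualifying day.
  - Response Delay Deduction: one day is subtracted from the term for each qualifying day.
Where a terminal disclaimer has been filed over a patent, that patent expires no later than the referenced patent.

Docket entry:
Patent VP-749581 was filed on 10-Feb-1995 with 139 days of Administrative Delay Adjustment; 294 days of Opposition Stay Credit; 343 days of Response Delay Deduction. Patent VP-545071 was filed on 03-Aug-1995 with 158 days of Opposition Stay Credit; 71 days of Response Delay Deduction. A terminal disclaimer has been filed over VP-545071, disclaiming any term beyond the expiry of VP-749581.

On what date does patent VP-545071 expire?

May 11, 2015

Natural term of VP-545071:
  Base: filing + 20 years → 3 August 2015.
  Opposition Stay Credit: +158 days → 8 January 2016.
  Response Delay Deduction: −71 days → 29 October 2015.
Expiry of referenced patent VP-749581:
  Base: filing + 20 years → 10 February 2015.
  Administrative Delay Adjustment: +139 days → 29 June 2015.
  Opposition Stay Credit: +294 days → 18 April 2016.
  Response Delay Deduction: −343 days → 11 May 2015.
Terminal disclaimer: VP-545071 expires on the earlier of 29 October 2015 and 11 May 2015.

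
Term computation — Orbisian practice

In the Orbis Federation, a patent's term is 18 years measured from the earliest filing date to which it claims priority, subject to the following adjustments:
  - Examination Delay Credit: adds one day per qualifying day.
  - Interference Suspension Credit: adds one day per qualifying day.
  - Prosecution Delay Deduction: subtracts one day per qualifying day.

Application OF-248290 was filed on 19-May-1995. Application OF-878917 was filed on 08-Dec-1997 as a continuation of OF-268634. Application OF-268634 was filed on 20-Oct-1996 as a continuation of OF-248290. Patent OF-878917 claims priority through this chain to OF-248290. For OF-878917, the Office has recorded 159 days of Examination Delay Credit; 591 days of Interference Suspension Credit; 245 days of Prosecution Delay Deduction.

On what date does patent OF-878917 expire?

Earliest priority filing: 19 May 1995.
Base term: 19 May 1995 + 18 years → 19 May 2013.
Examination Delay Credit: +159 days → 25 October 2013.
Interference Suspension Credit: +591 days → 8 June 2015.
Prosecution Delay Deduction: −245 days → 6 October 2014.

2014-10-06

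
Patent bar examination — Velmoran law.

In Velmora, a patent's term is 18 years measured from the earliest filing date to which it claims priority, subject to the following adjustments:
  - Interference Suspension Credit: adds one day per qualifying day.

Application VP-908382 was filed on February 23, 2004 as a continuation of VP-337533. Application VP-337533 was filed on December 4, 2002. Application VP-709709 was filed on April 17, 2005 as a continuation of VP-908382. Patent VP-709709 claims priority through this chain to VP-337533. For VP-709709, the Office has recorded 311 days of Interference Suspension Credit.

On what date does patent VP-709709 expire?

Earliest priority filing: 4 December 2002.
Base term: 4 December 2002 + 18 years → 4 December 2020.
Interference Suspension Credit: +311 days → 11 October 2021.

2021-10-11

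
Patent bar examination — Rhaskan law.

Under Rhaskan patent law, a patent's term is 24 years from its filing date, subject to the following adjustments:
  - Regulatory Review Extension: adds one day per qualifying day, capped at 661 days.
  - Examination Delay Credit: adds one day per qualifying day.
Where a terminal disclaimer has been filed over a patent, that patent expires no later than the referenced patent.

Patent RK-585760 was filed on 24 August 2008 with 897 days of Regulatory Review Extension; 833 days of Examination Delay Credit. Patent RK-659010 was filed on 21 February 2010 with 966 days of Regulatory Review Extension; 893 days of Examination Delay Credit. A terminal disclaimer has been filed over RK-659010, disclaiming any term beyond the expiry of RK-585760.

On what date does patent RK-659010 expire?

2036-09-26

Natural term of RK-659010:
  Base: filing + 24 years → 21 February 2034.
  Regulatory Review Extension: 966 days claimed exceeds the 661-day cap, so +661 days → 14 December 2035.
  Examination Delay Credit: +893 days → 25 May 2038.
Expiry of referenced patent RK-585760:
  Base: filing + 24 years → 24 August 2032.
  Regulatory Review Extension: 897 days claimed exceeds the 661-day cap, so +661 days → 16 June 2034.
  Examination Delay Credit: +833 days → 26 September 2036.
Terminal disclaimer: RK-659010 expires on the earlier of 25 May 2038 and 26 September 2036.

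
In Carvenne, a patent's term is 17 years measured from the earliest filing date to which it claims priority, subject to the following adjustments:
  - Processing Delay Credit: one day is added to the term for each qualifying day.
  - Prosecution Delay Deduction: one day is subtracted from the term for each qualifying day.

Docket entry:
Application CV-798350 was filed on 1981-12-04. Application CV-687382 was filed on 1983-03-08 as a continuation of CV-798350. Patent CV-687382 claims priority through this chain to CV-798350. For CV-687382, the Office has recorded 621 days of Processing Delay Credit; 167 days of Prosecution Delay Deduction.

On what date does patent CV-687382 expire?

Earliest priority filing: 4 December 1981.
Base term: 4 December 1981 + 17 years → 4 December 1998.
Processing Delay Credit: +621 days → 16 August 2000.
Prosecution Delay Deduction: −167 days → 2 March 2000.

2000-03-02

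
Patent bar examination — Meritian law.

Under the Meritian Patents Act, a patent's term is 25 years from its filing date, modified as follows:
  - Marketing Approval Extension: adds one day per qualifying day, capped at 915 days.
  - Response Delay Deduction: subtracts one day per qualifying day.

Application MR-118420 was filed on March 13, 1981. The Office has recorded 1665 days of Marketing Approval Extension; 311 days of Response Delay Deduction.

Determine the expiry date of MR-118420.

2007-11-07

Base term: filing date + 25 years → 13 March 2006.
Marketing Approval Extension: 1665 days claimed exceeds the 915-day cap, so +915 days → 13 September 2008.
Response Delay Deduction: −311 days → 7 November 2007.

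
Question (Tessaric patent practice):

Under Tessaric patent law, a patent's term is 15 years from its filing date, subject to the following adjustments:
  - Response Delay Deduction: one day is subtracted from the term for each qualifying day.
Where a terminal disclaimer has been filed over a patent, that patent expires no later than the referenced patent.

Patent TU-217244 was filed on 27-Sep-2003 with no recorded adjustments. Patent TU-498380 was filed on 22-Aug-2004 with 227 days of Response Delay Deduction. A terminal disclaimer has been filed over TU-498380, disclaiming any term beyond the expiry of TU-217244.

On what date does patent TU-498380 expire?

2018-09-27

Natural term of TU-498380:
  Base: filing + 15 years → 22 August 2019.
  Response Delay Deduction: −227 days → 7 January 2019.
Expiry of referenced patent TU-217244:
  Base: filing + 15 years → 27 September 2018.
Terminal disclaimer: TU-498380 expires on the earlier of 7 January 2019 and 27 September 2018.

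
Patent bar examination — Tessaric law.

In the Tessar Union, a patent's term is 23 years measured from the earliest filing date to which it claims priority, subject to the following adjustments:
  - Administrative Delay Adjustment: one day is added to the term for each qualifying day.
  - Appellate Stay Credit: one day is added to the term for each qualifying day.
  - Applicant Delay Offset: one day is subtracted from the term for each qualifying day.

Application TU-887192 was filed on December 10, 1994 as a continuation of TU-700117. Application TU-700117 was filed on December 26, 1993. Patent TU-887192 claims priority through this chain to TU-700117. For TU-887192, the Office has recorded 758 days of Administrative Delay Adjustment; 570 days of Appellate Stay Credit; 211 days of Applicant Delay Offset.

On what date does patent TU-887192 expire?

January 17, 2020

Earliest priority filing: 26 December 1993.
Base term: 26 December 1993 + 23 years → 26 December 2016.
Administrative Delay Adjustment: +758 days → 23 January 2019.
Appellate Stay Credit: +570 days → 15 August 2020.
Applicant Delay Offset: −211 days → 17 January 2020.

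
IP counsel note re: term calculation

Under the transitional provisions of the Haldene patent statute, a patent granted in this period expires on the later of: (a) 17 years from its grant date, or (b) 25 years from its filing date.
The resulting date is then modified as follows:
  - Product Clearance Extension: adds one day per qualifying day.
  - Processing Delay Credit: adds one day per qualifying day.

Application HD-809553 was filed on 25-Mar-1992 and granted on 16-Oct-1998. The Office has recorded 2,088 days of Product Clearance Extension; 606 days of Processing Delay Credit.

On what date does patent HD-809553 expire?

(a) grant + 17 years → 16 October 2015.
(b) filing + 25 years → 25 March 2017.
Later of the two: 25 March 2017.
Product Clearance Extension: +2088 days → 12 December 2022.
Processing Delay Credit: +606 days → 9 August 2024.

August 9, 2024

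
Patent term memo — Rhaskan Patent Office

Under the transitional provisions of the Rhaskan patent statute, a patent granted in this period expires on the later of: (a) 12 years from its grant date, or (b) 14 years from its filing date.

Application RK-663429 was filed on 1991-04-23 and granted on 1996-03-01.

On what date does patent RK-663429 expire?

(a) grant + 12 years → 1 March 2008.
(b) filing + 14 years → 23 April 2005.
Later of the two: 1 March 2008.

March 1, 2008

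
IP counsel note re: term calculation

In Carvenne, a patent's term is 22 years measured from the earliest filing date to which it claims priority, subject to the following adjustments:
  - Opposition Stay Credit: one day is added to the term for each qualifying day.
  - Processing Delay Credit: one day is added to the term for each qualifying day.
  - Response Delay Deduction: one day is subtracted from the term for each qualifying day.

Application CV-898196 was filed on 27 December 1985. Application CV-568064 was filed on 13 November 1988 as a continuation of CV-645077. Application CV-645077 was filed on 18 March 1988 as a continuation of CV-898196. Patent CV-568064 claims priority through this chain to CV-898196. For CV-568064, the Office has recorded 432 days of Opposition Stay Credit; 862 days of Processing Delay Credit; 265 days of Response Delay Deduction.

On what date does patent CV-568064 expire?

October 21, 2010

Earliest priority filing: 27 December 1985.
Base term: 27 December 1985 + 22 years → 27 December 2007.
Opposition Stay Credit: +432 days → 3 March 2009.
Processing Delay Credit: +862 days → 13 July 2011.
Response Delay Deduction: −265 days → 21 October 2010.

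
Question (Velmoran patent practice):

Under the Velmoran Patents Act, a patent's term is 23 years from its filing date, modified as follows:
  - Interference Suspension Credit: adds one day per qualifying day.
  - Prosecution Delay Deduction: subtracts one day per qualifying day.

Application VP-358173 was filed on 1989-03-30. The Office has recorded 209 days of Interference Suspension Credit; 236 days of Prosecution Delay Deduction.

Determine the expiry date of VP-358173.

March 3, 2012

Base term: filing date + 23 years → 30 March 2012.
Interference Suspension Credit: +209 days → 25 October 2012.
Prosecution Delay Deduction: −236 days → 3 March 2012.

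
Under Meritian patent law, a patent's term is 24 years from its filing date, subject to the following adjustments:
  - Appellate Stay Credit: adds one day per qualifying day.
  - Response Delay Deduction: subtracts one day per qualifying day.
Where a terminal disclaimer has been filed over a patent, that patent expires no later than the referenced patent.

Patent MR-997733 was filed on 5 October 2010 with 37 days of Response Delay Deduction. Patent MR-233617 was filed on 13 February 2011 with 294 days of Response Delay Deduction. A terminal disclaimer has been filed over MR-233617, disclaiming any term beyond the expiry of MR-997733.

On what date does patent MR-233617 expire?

Natural term of MR-233617:
  Base: filing + 24 years → 13 February 2035.
  Response Delay Deduction: −294 days → 25 April 2034.
Expiry of referenced patent MR-997733:
  Base: filing + 24 years → 5 October 2034.
  Response Delay Deduction: −37 days → 29 August 2034.
Terminal disclaimer: MR-233617 expires on the earlier of 25 April 2034 and 29 August 2034.

2034-04-25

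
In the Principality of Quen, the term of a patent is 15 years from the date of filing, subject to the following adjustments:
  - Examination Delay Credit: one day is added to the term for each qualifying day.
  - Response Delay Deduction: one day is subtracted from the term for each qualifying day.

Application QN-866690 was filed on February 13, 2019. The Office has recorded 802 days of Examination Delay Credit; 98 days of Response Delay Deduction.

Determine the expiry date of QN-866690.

Base term: filing date + 15 years → 13 February 2034.
Examination Delay Credit: +802 days → 25 April 2036.
Response Delay Deduction: −98 days → 18 January 2036.

2036-01-18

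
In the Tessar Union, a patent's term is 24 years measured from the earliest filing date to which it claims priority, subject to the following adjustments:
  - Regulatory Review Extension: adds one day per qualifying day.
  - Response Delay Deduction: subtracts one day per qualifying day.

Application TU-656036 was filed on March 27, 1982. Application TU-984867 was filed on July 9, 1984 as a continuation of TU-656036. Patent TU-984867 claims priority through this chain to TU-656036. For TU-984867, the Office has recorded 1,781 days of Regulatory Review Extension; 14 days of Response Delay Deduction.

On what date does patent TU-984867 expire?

2011-01-27

Earliest priority filing: 27 March 1982.
Base term: 27 March 1982 + 24 years → 27 March 2006.
Regulatory Review Extension: +1781 days → 10 February 2011.
Response Delay Deduction: −14 days → 27 January 2011.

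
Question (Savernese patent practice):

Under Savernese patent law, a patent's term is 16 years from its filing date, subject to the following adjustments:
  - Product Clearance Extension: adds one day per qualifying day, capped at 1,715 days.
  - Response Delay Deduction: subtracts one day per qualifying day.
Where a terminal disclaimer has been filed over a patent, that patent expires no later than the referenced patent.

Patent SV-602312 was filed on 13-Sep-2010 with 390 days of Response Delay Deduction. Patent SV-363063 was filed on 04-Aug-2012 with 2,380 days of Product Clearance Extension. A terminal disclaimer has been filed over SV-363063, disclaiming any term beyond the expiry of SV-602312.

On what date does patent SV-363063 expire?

2025-08-19

Natural term of SV-363063:
  Base: filing + 16 years → 4 August 2028.
  Product Clearance Extension: 2380 days claimed exceeds the 1715-day cap, so +1715 days → 15 April 2033.
Expiry of referenced patent SV-602312:
  Base: filing + 16 years → 13 September 2026.
  Response Delay Deduction: −390 days → 19 August 2025.
Terminal disclaimer: SV-363063 expires on the earlier of 15 April 2033 and 19 August 2025.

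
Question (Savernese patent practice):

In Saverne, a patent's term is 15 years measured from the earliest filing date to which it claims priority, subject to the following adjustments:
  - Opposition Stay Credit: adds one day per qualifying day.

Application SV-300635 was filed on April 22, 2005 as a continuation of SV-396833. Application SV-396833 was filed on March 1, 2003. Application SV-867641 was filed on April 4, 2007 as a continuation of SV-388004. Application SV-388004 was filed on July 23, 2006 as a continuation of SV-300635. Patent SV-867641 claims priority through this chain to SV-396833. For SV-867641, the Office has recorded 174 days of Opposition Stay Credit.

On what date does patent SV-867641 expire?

Earliest priority filing: 1 March 2003.
Base term: 1 March 2003 + 15 years → 1 March 2018.
Opposition Stay Credit: +174 days → 22 August 2018.

August 22, 2018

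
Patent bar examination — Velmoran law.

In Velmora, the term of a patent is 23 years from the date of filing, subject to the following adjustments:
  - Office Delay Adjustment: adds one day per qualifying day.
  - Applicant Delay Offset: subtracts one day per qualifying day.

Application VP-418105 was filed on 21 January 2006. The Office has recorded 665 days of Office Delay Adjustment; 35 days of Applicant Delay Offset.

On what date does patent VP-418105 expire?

Base term: filing date + 23 years → 21 January 2029.
Office Delay Adjustment: +665 days → 17 November 2030.
Applicant Delay Offset: −35 days → 13 October 2030.

October 13, 2030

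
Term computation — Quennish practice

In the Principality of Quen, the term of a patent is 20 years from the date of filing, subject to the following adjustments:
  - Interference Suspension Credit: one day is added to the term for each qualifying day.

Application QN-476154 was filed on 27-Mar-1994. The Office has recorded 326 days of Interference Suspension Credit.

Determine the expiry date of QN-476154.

2015-02-16

Base term: filing date + 20 years → 27 March 2014.
Interference Suspension Credit: +326 days → 16 February 2015.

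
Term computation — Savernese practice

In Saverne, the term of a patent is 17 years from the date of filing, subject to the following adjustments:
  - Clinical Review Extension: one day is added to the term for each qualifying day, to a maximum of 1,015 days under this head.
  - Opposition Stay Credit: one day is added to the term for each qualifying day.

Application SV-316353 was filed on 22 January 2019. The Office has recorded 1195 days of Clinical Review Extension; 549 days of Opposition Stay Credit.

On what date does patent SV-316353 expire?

Base term: filing date + 17 years → 22 January 2036.
Clinical Review Extension: 1195 days claimed exceeds the 1015-day cap, so +1015 days → 2 November 2038.
Opposition Stay Credit: +549 days → 4 May 2040.

2040-05-04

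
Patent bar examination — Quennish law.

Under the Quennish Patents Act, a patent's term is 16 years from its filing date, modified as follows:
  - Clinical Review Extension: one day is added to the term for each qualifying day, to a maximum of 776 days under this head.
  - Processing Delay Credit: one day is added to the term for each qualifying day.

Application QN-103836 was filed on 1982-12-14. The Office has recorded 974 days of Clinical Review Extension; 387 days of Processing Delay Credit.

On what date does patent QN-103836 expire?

Base term: filing date + 16 years → 14 December 1998.
Clinical Review Extension: 974 days claimed exceeds the 776-day cap, so +776 days → 28 January 2001.
Processing Delay Credit: +387 days → 19 February 2002.

2002-02-19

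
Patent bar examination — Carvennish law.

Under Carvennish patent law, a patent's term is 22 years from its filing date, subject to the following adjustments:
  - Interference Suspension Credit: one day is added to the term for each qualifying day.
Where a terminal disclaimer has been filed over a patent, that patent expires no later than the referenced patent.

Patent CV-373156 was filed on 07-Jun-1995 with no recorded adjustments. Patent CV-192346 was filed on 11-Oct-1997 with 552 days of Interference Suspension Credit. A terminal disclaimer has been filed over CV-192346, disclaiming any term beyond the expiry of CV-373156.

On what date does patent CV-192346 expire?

Natural term of CV-192346:
  Base: filing + 22 years → 11 October 2019.
  Interference Suspension Credit: +552 days → 15 April 2021.
Expiry of referenced patent CV-373156:
  Base: filing + 22 years → 7 June 2017.
Terminal disclaimer: CV-192346 expires on the earlier of 15 April 2021 and 7 June 2017.

June 7, 2017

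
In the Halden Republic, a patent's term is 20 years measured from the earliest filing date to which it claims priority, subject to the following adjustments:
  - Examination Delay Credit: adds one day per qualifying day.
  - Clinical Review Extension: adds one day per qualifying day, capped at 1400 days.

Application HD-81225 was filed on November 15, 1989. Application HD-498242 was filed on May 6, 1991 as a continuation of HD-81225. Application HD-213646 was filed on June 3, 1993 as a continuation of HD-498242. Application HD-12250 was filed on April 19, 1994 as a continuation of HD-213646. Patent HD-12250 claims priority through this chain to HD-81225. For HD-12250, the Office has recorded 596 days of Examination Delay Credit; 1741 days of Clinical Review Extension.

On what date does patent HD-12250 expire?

Earliest priority filing: 15 November 1989.
Base term: 15 November 1989 + 20 years → 15 November 2009.
Examination Delay Credit: +596 days → 4 July 2011.
Clinical Review Extension: 1741 days claimed exceeds the 1400-day cap, so +1400 days → 4 May 2015.

2015-05-04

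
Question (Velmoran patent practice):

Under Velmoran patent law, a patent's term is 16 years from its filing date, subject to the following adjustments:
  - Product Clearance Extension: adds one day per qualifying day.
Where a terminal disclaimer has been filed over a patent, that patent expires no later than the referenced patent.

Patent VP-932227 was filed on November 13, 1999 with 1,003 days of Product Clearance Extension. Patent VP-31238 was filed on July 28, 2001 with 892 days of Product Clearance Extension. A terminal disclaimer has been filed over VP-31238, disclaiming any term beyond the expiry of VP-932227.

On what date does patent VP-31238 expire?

Natural term of VP-31238:
  Base: filing + 16 years → 28 July 2017.
  Product Clearance Extension: +892 days → 6 January 2020.
Expiry of referenced patent VP-932227:
  Base: filing + 16 years → 13 November 2015.
  Product Clearance Extension: +1003 days → 12 August 2018.
Terminal disclaimer: VP-31238 expires on the earlier of 6 January 2020 and 12 August 2018.

2018-08-12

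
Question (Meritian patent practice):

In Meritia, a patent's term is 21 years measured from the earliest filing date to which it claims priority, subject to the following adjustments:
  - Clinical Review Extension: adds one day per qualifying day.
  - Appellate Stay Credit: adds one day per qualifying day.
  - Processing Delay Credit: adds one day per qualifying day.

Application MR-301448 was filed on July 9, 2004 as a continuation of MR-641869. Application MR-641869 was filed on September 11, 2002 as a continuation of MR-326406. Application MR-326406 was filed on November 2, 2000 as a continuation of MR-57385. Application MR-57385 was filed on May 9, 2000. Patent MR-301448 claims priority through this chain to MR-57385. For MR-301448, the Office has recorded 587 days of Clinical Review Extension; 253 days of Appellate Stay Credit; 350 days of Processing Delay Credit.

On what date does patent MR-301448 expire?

Earliest priority filing: 9 May 2000.
Base term: 9 May 2000 + 21 years → 9 May 2021.
Clinical Review Extension: +587 days → 17 December 2022.
Appellate Stay Credit: +253 days → 27 August 2023.
Processing Delay Credit: +350 days → 11 August 2024.

August 11, 2024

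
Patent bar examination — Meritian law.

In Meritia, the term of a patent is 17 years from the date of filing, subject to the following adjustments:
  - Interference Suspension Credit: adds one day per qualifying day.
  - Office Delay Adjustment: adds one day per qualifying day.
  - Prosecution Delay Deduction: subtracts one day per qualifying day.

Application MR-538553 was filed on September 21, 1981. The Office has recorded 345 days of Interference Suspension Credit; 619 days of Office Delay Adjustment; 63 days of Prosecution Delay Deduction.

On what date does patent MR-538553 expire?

Base term: filing date + 17 years → 21 September 1998.
Interference Suspension Credit: +345 days → 1 September 1999.
Office Delay Adjustment: +619 days → 12 May 2001.
Prosecution Delay Deduction: −63 days → 10 March 2001.

2001-03-10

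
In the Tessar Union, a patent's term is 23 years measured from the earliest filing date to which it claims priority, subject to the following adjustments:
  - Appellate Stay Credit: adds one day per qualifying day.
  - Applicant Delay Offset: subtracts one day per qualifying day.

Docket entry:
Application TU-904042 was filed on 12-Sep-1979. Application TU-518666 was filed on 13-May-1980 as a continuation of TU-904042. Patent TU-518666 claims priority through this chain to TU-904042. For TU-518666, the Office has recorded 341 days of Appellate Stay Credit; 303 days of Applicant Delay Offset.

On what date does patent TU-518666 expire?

Earliest priority filing: 12 September 1979.
Base term: 12 September 1979 + 23 years → 12 September 2002.
Appellate Stay Credit: +341 days → 19 August 2003.
Applicant Delay Offset: −303 days → 20 October 2002.

October 20, 2002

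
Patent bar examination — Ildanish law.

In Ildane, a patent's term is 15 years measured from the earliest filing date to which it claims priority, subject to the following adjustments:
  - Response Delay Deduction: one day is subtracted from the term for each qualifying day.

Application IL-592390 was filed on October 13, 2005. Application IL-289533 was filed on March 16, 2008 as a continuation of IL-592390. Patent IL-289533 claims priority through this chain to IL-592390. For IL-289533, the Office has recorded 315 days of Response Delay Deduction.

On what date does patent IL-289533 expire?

2019-12-03

Earliest priority filing: 13 October 2005.
Base term: 13 October 2005 + 15 years → 13 October 2020.
Response Delay Deduction: −315 days → 3 December 2019.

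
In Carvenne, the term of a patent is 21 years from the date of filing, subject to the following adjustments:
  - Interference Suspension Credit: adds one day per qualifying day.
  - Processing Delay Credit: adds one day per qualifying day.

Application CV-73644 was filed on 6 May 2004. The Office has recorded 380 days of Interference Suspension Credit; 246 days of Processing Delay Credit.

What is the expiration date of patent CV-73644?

January 22, 2027

Base term: filing date + 21 years → 6 May 2025.
Interference Suspension Credit: +380 days → 21 May 2026.
Processing Delay Credit: +246 days → 22 January 2027.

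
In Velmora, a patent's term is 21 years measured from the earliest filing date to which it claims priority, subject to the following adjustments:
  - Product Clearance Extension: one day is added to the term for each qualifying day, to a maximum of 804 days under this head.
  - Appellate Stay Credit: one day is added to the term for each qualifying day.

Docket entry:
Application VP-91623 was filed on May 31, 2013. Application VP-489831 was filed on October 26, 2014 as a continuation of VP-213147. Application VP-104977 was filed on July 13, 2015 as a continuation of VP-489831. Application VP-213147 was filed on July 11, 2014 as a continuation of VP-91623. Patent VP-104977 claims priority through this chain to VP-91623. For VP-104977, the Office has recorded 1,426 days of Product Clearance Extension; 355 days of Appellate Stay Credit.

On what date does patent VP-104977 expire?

Earliest priority filing: 31 May 2013.
Base term: 31 May 2013 + 21 years → 31 May 2034.
Product Clearance Extension: 1426 days claimed exceeds the 804-day cap, so +804 days → 12 August 2036.
Appellate Stay Credit: +355 days → 2 August 2037.

August 2, 2037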